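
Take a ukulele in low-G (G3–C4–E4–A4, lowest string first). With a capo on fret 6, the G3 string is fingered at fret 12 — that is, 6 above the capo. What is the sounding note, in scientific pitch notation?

The capo raises the open G3 by 6 semitones to C#4; fretting 6 more gives G3 + 6 + 6 = G3 + 12 semitones = G4.

G4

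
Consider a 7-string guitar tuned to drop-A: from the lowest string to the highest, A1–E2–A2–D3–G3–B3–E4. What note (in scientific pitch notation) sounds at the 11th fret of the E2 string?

D♯3

The open E2 string plus 11 semitones: E–F–F#–G–…–C#–D–D#.
The walk passes from B into C once, so the octave number goes from 2 to 3.
(Equivalently spelled E♭3.)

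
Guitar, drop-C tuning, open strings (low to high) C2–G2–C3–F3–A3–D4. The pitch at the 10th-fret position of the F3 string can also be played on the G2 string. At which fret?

F3 at fret 10 is F3 + 10 semitones = D#4.
The open G2 string is 10 semitones below the open F3, so the same pitch on the G2 string lies at fret 10 + 10 = 20.

20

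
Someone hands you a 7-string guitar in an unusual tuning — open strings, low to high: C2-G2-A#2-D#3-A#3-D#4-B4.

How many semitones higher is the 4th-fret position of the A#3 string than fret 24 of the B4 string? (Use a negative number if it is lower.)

-33 semitones

A#3 at fret 4 → D4 (MIDI 62); B4 at fret 24 → B6 (MIDI 95).
62 − 95 = -33, so the two pitches are 33 semitones apart.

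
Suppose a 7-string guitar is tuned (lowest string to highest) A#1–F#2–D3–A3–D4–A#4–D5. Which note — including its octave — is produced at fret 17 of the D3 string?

Each fret is one semitone, so D3 + 17 = G4.

G4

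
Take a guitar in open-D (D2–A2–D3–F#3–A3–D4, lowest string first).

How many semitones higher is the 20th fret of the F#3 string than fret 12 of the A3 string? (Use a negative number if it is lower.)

5 semitones

F#3 at fret 20 → D5 (MIDI 74); A3 at fret 12 → A4 (MIDI 69).
74 − 69 = 5, so the two pitches are 5 semitones apart.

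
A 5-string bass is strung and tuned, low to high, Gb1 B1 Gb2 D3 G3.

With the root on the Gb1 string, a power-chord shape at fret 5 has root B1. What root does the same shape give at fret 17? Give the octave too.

Moving from fret 5 to fret 17 shifts the root by 12 semitones.
B1 up 12 semitones is B2.

B2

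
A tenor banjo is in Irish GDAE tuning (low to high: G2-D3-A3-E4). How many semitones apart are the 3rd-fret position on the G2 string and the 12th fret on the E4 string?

G2 at fret 3 → A#2 (MIDI 46); E4 at fret 12 → E5 (MIDI 76).
46 − 76 = -30, so the two pitches are 30 semitones apart, with E5 the higher.

30 semitones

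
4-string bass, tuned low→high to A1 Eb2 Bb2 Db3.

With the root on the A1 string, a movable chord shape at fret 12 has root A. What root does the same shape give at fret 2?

Moving from fret 12 to fret 2 shifts the root by -10 semitones.
A down 10 semitones is B.

B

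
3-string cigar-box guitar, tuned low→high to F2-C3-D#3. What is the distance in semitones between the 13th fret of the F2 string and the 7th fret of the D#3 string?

F2 at fret 13 → F#3 (MIDI 54); D#3 at fret 7 → A#3 (MIDI 58).
54 − 58 = -4, so the two pitches are 4 semitones apart, with A#3 the higher.

4 semitones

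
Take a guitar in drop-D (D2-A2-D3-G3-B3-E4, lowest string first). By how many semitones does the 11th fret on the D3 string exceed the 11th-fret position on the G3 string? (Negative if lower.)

-5 semitones

D3 at fret 11 → C♯4 (MIDI 61); G3 at fret 11 → F♯4 (MIDI 66).
61 − 66 = -5, so the two pitches are 5 semitones apart.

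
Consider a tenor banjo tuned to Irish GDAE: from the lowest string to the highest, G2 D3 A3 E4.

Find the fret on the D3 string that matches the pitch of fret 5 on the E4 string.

E4 at fret 5 is E4 + 5 semitones = A4.
The open D3 string is 14 semitones below the open E4, so the same pitch on the D3 string lies at fret 5 + 14 = 19.

19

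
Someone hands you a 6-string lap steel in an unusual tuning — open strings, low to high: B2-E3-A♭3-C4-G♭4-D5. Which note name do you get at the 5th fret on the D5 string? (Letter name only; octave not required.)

Each fret is one semitone, so D5 + 5 = G.

G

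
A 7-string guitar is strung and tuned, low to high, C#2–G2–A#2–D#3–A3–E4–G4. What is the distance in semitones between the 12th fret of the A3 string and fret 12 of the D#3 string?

A3 at fret 12 → A4 (MIDI 69); D#3 at fret 12 → D#4 (MIDI 63).
69 − 63 = 6, so the two pitches are 6 semitones apart, with A4 the higher.

6 semitones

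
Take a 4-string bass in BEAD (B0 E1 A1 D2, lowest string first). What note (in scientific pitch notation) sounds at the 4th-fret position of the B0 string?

Each fret is one semitone, so B0 + 4 = D#1.
(Equivalently spelled Eb1.)

D#1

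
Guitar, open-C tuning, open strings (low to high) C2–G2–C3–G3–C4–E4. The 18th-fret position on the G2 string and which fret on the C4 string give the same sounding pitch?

1

G2 at fret 18 is G2 + 18 semitones = C#4.
The open C4 string is 17 semitones above the open G2, so the same pitch on the C4 string lies at fret 18 − 17 = 1.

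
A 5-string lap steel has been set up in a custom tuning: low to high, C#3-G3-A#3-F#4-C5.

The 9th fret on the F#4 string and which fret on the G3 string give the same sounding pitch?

20

F#4 at fret 9 is F#4 + 9 semitones = D#5.
The open G3 string is 11 semitones below the open F#4, so the same pitch on the G3 string lies at fret 9 + 11 = 20.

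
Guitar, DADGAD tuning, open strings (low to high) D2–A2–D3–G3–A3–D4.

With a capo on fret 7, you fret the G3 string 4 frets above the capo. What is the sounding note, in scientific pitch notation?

The capo raises the open G3 by 7 semitones to D4; fretting 4 more gives G3 + 7 + 4 = G3 + 11 semitones = F#4.
(Also written Gb.)

F#4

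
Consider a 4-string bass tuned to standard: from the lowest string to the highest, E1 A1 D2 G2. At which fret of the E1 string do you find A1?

A1 is 5 semitones above the open E1 (E–F–F#–G–G#–A), so it sits at fret 5.

5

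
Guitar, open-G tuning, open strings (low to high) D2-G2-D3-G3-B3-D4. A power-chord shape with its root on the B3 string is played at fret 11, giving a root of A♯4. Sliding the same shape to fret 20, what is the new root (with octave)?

Moving from fret 11 to fret 20 shifts the root by 9 semitones.
A♯4 up 9 semitones is G5.

G5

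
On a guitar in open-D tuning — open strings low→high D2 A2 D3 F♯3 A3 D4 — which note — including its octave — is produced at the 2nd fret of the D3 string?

E3

The open D3 string plus 2 semitones: D–D#–E.
No B→C boundary is crossed, so the octave stays at 3.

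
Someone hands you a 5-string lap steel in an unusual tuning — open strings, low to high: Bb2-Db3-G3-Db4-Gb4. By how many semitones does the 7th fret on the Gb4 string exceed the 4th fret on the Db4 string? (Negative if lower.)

8 semitones

Gb4 at fret 7 → Db5 (MIDI 73); Db4 at fret 4 → F4 (MIDI 65).
73 − 65 = 8, so the two pitches are 8 semitones apart.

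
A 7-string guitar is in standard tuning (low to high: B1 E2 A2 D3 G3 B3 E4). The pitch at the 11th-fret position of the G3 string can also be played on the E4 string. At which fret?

2

G3 at fret 11 is G3 + 11 semitones = F#4.
The open E4 string is 9 semitones above the open G3, so the same pitch on the E4 string lies at fret 11 − 9 = 2.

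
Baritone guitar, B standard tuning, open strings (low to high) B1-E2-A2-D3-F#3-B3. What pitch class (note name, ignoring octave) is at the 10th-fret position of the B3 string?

The open B3 string plus 10 semitones: B–C–C#–D–…–G–G#–A.

A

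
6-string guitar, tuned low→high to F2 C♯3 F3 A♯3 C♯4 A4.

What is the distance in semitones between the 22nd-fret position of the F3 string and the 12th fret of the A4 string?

F3 at fret 22 → D♯5 (MIDI 75); A4 at fret 12 → A5 (MIDI 81).
75 − 81 = -6, so the two pitches are 6 semitones apart, with A5 the higher.

6 semitones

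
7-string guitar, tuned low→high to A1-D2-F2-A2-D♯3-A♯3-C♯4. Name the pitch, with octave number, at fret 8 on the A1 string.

F2

Each fret is one semitone, so A1 + 8 = F2.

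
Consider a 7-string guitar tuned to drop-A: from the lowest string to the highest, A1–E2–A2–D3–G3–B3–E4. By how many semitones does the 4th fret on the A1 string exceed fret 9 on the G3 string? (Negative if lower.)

-27 semitones

A1 at fret 4 → C♯2 (MIDI 37); G3 at fret 9 → E4 (MIDI 64).
37 − 64 = -27, so the two pitches are 27 semitones apart.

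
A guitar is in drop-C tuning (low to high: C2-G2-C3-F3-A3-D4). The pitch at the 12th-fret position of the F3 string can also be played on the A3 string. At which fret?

Fret 12 on F3 is MIDI 53 + 12 = 65 (F4). On the A3 string (open MIDI 57), that pitch is 65 − 57 = fret 8.

8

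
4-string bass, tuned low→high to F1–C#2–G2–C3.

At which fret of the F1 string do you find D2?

D2 is 9 semitones above the open F1 (F–F#–G–G#–A–A#–B–C–C#–D), so it sits at fret 9.

9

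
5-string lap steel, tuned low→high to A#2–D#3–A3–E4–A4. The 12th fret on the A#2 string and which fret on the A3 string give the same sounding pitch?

1

Fret 12 on A#2 is MIDI 46 + 12 = 58 (A#3). On the A3 string (open MIDI 57), that pitch is 58 − 57 = fret 1.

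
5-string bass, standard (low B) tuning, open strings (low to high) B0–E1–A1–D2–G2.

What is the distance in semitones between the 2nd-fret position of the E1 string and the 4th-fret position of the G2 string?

17 semitones

E1 at fret 2 → F#1 (MIDI 30); G2 at fret 4 → B2 (MIDI 47).
30 − 47 = -17, so the two pitches are 17 semitones apart, with B2 the higher.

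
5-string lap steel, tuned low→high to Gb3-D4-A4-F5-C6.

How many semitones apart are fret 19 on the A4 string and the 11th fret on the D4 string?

A4 at fret 19 → E6 (MIDI 88); D4 at fret 11 → Db5 (MIDI 73).
88 − 73 = 15, so the two pitches are 15 semitones apart, with E6 the higher.

15 semitones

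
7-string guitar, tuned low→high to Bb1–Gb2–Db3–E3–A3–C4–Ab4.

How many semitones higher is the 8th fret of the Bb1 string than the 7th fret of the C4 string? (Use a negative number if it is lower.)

-25 semitones

Bb1 at fret 8 → Gb2 (MIDI 42); C4 at fret 7 → G4 (MIDI 67).
42 − 67 = -25, so the two pitches are 25 semitones apart.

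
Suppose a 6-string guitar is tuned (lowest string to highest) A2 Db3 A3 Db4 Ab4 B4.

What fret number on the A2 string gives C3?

3

C3 is 3 semitones above the open A2 (A–Bb–B–C), so it sits at fret 3.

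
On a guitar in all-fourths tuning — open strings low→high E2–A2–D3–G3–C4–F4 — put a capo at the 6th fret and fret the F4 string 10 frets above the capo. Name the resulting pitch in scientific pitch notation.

A5

The capo raises the open F4 by 6 semitones to B4; fretting 10 more gives F4 + 6 + 10 = F4 + 16 semitones = A5.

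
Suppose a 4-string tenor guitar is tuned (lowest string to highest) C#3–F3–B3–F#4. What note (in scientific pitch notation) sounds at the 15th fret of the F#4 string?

A5

F#4 is MIDI 66. Adding 15 gives 81, which is A5.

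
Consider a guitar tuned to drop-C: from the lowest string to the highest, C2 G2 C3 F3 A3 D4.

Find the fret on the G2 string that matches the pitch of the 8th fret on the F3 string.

18

F3 at fret 8 is F3 + 8 semitones = C♯4.
The open G2 string is 10 semitones below the open F3, so the same pitch on the G2 string lies at fret 8 + 10 = 18.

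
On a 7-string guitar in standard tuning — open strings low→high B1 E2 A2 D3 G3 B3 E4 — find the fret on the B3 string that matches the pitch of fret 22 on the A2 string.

8

Fret 22 on A2 is MIDI 45 + 22 = 67 (G4). On the B3 string (open MIDI 59), that pitch is 67 − 59 = fret 8.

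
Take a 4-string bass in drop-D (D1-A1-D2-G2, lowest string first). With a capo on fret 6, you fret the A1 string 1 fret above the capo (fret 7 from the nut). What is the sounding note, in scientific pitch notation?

The capo raises the open A1 by 6 semitones to D#2; fretting 1 more gives A1 + 6 + 1 = A1 + 7 semitones = E2.

E2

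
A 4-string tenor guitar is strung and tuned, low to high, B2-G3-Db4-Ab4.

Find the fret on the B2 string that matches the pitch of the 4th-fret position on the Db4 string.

Fret 4 on Db4 is MIDI 61 + 4 = 65 (F4). On the B2 string (open MIDI 47), that pitch is 65 − 47 = fret 18.

18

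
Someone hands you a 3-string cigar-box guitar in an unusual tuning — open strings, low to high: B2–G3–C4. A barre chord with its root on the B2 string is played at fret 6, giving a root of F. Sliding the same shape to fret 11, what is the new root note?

Moving from fret 6 to fret 11 shifts the root by 5 semitones.
F up 5 semitones is B♭.

B♭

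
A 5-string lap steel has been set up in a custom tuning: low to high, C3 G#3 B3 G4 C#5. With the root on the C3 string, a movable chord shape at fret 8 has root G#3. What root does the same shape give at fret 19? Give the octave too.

G4

Moving from fret 8 to fret 19 shifts the root by 11 semitones.
G#3 up 11 semitones is G4.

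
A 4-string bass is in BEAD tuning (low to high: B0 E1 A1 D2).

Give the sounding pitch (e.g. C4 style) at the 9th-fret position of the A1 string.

Each fret is one semitone, so A1 + 9 = F♯2.
(Equivalently spelled G♭2.)

F♯2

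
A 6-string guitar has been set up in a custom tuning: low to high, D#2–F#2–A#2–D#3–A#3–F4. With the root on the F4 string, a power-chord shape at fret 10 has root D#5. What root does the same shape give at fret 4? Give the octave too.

A4

Moving from fret 10 to fret 4 shifts the root by -6 semitones.
D#5 down 6 semitones is A4.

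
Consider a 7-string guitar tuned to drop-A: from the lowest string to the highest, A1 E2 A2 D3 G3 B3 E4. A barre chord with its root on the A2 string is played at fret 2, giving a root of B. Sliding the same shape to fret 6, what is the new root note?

Moving from fret 2 to fret 6 shifts the root by 4 semitones.
B up 4 semitones is D♯.

D♯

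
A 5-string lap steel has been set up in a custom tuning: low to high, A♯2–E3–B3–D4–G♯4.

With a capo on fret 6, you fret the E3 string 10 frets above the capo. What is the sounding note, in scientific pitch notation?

G♯4

The capo raises the open E3 by 6 semitones to A♯3; fretting 10 more gives E3 + 6 + 10 = E3 + 16 semitones = G♯4.
(Also written A♭.)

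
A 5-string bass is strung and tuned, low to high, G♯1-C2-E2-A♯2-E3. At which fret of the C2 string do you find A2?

9

A2 is 9 semitones above the open C2 (C–C#–D–D#–E–F–F#–G–G#–A), so it sits at fret 9.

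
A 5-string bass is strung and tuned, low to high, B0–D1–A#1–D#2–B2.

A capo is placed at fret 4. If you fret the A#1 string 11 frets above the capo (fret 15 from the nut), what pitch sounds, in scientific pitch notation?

The capo raises the open A#1 by 4 semitones to D2; fretting 11 more gives A#1 + 4 + 11 = A#1 + 15 semitones = C#3.
(Also written Db.)

C#3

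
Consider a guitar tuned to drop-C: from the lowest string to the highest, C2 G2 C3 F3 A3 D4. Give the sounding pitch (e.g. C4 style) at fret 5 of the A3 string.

A3 is MIDI 57. Adding 5 gives 62, which is D4.

D4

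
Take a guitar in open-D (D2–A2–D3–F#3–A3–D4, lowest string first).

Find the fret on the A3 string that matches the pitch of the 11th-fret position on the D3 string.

4

D3 at fret 11 is D3 + 11 semitones = C#4.
The open A3 string is 7 semitones above the open D3, so the same pitch on the A3 string lies at fret 11 − 7 = 4.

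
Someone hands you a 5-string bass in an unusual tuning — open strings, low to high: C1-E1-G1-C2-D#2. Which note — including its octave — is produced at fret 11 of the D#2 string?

Each fret is one semitone, so D#2 + 11 = D3.

D3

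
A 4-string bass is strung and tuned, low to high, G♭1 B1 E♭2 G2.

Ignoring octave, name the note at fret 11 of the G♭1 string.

F

Each fret is one semitone, so G♭1 + 11 = F.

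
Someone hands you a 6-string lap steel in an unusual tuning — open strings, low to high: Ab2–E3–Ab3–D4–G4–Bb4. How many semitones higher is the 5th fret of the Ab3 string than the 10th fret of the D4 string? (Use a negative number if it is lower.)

-11 semitones

Ab3 at fret 5 → Db4 (MIDI 61); D4 at fret 10 → C5 (MIDI 72).
61 − 72 = -11, so the two pitches are 11 semitones apart.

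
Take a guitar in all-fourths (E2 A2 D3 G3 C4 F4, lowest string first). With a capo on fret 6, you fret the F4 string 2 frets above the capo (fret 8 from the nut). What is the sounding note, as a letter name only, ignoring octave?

The capo raises the open F4 by 6 semitones to B4; fretting 2 more gives F4 + 6 + 2 = F4 + 8 semitones, landing on C#.

C#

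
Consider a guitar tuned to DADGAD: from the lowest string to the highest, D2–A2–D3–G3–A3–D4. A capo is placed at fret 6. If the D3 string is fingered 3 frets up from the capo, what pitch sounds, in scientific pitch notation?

B3

The capo raises the open D3 by 6 semitones to G#3; fretting 3 more gives D3 + 6 + 3 = D3 + 9 semitones = B3.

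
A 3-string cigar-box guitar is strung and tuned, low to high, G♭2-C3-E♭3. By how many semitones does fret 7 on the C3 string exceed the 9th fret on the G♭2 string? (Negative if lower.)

C3 at fret 7 → G3 (MIDI 55); G♭2 at fret 9 → E♭3 (MIDI 51).
55 − 51 = 4, so the two pitches are 4 semitones apart.

4 semitones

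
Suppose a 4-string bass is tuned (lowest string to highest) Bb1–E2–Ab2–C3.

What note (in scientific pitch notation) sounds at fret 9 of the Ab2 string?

The open Ab2 string plus 9 semitones: Ab–A–Bb–B–C–Db–D–Eb–E–F.
The walk passes from B into C once, so the octave number goes from 2 to 3.

F3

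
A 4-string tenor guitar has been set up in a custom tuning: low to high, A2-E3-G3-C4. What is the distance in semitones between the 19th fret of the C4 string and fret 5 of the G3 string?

19 semitones

C4 at fret 19 → G5 (MIDI 79); G3 at fret 5 → C4 (MIDI 60).
79 − 60 = 19, so the two pitches are 19 semitones apart, with G5 the higher.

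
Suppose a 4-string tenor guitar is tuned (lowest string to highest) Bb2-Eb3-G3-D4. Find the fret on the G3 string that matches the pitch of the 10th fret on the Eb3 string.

Eb3 at fret 10 is Eb3 + 10 semitones = Db4.
The open G3 string is 4 semitones above the open Eb3, so the same pitch on the G3 string lies at fret 10 − 4 = 6.

6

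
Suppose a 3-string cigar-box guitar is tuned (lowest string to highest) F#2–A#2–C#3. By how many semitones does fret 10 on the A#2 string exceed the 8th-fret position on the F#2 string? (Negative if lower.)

A#2 at fret 10 → G#3 (MIDI 56); F#2 at fret 8 → D3 (MIDI 50).
56 − 50 = 6, so the two pitches are 6 semitones apart.

6 semitones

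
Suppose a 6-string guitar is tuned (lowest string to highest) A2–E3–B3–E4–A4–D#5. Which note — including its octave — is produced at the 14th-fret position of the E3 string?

F#4

Each fret is one semitone, so E3 + 14 = F#4.
(Equivalently spelled Gb4.)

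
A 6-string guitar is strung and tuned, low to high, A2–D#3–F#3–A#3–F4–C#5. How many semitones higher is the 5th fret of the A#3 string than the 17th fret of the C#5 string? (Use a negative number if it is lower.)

A#3 at fret 5 → D#4 (MIDI 63); C#5 at fret 17 → F#6 (MIDI 90).
63 − 90 = -27, so the two pitches are 27 semitones apart.

-27 semitones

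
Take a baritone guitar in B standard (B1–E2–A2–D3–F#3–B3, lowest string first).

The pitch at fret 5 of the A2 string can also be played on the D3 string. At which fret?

A2 at fret 5 is A2 + 5 semitones = D3.
The open D3 string is 5 semitones above the open A2, so the same pitch on the D3 string lies at fret 5 − 5 = 0.

0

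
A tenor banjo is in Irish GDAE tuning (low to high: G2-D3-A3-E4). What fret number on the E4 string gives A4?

A4 is 5 semitones above the open E4 (E–F–F#–G–G#–A), so it sits at fret 5.

5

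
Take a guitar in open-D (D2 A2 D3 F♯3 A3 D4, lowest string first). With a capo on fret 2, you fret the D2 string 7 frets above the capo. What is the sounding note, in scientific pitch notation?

The capo raises the open D2 by 2 semitones to E2; fretting 7 more gives D2 + 2 + 7 = D2 + 9 semitones = B2.

B2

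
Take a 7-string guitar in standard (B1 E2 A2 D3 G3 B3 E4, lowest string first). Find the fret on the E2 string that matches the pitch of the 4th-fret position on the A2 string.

A2 at fret 4 is A2 + 4 semitones = C#3.
The open E2 string is 5 semitones below the open A2, so the same pitch on the E2 string lies at fret 4 + 5 = 9.

9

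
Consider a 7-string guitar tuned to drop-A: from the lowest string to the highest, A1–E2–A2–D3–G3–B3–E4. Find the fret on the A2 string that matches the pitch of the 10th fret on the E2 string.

5

Fret 10 on E2 is MIDI 40 + 10 = 50 (D3). On the A2 string (open MIDI 45), that pitch is 50 − 45 = fret 5.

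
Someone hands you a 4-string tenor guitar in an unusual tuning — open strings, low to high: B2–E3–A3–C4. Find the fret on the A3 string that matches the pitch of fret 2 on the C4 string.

Fret 2 on C4 is MIDI 60 + 2 = 62 (D4). On the A3 string (open MIDI 57), that pitch is 62 − 57 = fret 5.

5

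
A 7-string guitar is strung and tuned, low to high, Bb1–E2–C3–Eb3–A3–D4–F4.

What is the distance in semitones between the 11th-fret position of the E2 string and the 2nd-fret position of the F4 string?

16 semitones

E2 at fret 11 → Eb3 (MIDI 51); F4 at fret 2 → G4 (MIDI 67).
51 − 67 = -16, so the two pitches are 16 semitones apart, with G4 the higher.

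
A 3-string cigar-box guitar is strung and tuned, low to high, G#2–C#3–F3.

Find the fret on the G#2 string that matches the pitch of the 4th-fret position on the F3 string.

F3 at fret 4 is F3 + 4 semitones = A3.
The open G#2 string is 9 semitones below the open F3, so the same pitch on the G#2 string lies at fret 4 + 9 = 13.

13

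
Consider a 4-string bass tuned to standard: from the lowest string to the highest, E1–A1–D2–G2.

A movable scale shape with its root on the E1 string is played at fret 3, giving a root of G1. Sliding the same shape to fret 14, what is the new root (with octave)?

F♯2

Moving from fret 3 to fret 14 shifts the root by 11 semitones.
G1 up 11 semitones is F♯2.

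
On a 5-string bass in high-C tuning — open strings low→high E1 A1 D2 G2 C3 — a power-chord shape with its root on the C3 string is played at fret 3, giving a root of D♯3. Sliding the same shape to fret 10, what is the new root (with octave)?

Moving from fret 3 to fret 10 shifts the root by 7 semitones.
D♯3 up 7 semitones is A♯3.

A♯3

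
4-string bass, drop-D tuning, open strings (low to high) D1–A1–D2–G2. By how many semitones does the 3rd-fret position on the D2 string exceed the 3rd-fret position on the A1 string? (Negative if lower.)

D2 at fret 3 → F2 (MIDI 41); A1 at fret 3 → C2 (MIDI 36).
41 − 36 = 5, so the two pitches are 5 semitones apart.

5 semitones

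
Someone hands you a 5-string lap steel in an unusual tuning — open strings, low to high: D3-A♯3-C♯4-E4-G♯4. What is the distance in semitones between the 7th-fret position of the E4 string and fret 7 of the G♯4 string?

4 semitones

E4 at fret 7 → B4 (MIDI 71); G♯4 at fret 7 → D♯5 (MIDI 75).
71 − 75 = -4, so the two pitches are 4 semitones apart, with D♯5 the higher.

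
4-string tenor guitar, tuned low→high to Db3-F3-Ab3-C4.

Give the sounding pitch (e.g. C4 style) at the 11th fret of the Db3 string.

Db3 is MIDI 49. Adding 11 gives 60, which is C4.

C4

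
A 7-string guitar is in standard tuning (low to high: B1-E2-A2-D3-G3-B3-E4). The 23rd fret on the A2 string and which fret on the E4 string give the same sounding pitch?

Fret 23 on A2 is MIDI 45 + 23 = 68 (G#4). On the E4 string (open MIDI 64), that pitch is 68 − 64 = fret 4.

4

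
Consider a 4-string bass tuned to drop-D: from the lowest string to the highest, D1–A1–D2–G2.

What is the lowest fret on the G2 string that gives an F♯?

11

From G2, count semitones up the chromatic scale until reaching F♯: G–G#–A–A#–…–E–F–F# — 11 steps.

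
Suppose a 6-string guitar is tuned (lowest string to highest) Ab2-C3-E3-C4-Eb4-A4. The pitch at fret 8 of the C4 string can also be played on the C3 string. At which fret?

C4 at fret 8 is C4 + 8 semitones = Ab4.
The open C3 string is 12 semitones below the open C4, so the same pitch on the C3 string lies at fret 8 + 12 = 20.

20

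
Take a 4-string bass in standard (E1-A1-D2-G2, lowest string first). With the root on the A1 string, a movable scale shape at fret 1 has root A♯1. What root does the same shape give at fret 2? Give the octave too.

B1

Moving from fret 1 to fret 2 shifts the root by 1 semitone.
A♯1 up 1 semitone is B1.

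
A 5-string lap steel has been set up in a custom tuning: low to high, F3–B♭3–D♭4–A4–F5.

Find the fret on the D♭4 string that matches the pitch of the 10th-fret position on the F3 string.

F3 at fret 10 is F3 + 10 semitones = E♭4.
The open D♭4 string is 8 semitones above the open F3, so the same pitch on the D♭4 string lies at fret 10 − 8 = 2.

2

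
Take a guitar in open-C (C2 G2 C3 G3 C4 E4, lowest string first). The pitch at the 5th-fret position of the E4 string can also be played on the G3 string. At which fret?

Fret 5 on E4 is MIDI 64 + 5 = 69 (A4). On the G3 string (open MIDI 55), that pitch is 69 − 55 = fret 14.

14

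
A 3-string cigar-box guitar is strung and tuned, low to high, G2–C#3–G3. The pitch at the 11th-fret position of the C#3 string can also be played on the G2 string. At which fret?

C#3 at fret 11 is C#3 + 11 semitones = C4.
The open G2 string is 6 semitones below the open C#3, so the same pitch on the G2 string lies at fret 11 + 6 = 17.

17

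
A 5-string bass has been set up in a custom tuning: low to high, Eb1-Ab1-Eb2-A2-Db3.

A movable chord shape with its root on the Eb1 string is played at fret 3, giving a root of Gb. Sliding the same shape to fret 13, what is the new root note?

E

Moving from fret 3 to fret 13 shifts the root by 10 semitones.
Gb up 10 semitones is E.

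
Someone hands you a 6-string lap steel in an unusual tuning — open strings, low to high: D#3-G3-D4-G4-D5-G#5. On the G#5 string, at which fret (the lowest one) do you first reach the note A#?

2

From G#5, count semitones up the chromatic scale until reaching A#: G#–A–A# — 2 steps.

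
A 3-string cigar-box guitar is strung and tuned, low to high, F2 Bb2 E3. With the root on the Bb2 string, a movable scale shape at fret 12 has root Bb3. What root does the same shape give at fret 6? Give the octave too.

Moving from fret 12 to fret 6 shifts the root by -6 semitones.
Bb3 down 6 semitones is E3.

E3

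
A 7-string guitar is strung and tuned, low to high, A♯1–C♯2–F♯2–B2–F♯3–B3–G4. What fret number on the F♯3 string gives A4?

A4 is 15 semitones above the open F♯3 (F#–G–G#–A–…–G–G#–A), so it sits at fret 15.

15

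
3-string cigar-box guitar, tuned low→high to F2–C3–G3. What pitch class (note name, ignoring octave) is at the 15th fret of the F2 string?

The open F2 string plus 15 semitones: F–F#–G–G#–…–F#–G–G#.
(Equivalently spelled Ab.)

G#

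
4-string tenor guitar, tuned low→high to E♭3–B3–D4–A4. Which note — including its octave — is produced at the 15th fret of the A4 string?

A4 is MIDI 69. Adding 15 gives 84, which is C6.

C6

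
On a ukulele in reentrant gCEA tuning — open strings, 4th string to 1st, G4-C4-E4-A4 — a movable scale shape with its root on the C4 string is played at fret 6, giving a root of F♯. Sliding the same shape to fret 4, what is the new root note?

Moving from fret 6 to fret 4 shifts the root by -2 semitones.
F♯ down 2 semitones is E.

E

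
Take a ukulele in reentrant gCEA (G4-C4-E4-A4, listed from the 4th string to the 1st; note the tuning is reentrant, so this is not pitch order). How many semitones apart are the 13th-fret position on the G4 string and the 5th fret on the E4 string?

11 semitones

G4 at fret 13 → G#5 (MIDI 80); E4 at fret 5 → A4 (MIDI 69).
80 − 69 = 11, so the two pitches are 11 semitones apart, with G#5 the higher.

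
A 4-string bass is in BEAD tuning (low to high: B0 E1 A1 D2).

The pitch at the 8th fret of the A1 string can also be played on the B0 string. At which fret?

18

Fret 8 on A1 is MIDI 33 + 8 = 41 (F2). On the B0 string (open MIDI 23), that pitch is 41 − 23 = fret 18.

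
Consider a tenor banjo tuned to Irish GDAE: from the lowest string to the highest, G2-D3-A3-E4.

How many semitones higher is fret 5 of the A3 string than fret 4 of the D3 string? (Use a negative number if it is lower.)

A3 at fret 5 → D4 (MIDI 62); D3 at fret 4 → F♯3 (MIDI 54).
62 − 54 = 8, so the two pitches are 8 semitones apart.

8 semitones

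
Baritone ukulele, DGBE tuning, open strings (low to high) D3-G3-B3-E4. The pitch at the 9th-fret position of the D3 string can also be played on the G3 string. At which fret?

4

D3 at fret 9 is D3 + 9 semitones = B3.
The open G3 string is 5 semitones above the open D3, so the same pitch on the G3 string lies at fret 9 − 5 = 4.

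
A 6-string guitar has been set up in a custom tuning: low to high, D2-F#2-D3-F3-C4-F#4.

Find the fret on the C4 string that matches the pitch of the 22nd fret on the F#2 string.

4

F#2 at fret 22 is F#2 + 22 semitones = E4.
The open C4 string is 18 semitones above the open F#2, so the same pitch on the C4 string lies at fret 22 − 18 = 4.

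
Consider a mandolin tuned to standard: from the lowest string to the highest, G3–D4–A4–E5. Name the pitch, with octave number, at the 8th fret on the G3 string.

D#4

Each fret is one semitone, so G3 + 8 = D#4.
(Equivalently spelled Eb4.)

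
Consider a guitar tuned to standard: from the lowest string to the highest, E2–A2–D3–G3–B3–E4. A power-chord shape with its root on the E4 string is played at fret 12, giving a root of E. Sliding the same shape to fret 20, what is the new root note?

Moving from fret 12 to fret 20 shifts the root by 8 semitones.
E up 8 semitones is C.

C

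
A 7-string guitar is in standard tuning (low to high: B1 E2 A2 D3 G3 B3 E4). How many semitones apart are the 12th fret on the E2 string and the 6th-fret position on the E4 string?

E2 at fret 12 → E3 (MIDI 52); E4 at fret 6 → A♯4 (MIDI 70).
52 − 70 = -18, so the two pitches are 18 semitones apart, with A♯4 the higher.

18 semitones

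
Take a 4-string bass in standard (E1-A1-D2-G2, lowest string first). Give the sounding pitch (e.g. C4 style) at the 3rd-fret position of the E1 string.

The open E1 string plus 3 semitones: E–F–F#–G.
No B→C boundary is crossed, so the octave stays at 1.

G1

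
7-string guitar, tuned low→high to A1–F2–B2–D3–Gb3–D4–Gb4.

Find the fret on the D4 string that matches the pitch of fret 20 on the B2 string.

5

Fret 20 on B2 is MIDI 47 + 20 = 67 (G4). On the D4 string (open MIDI 62), that pitch is 67 − 62 = fret 5.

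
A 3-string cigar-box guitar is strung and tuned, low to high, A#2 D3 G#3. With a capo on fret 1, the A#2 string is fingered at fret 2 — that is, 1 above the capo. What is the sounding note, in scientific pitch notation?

C3

The capo raises the open A#2 by 1 semitone to B2; fretting 1 more gives A#2 + 1 + 1 = A#2 + 2 semitones = C3.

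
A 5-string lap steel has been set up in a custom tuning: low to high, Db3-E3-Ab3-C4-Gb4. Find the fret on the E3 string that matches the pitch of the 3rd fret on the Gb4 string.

Fret 3 on Gb4 is MIDI 66 + 3 = 69 (A4). On the E3 string (open MIDI 52), that pitch is 69 − 52 = fret 17.

17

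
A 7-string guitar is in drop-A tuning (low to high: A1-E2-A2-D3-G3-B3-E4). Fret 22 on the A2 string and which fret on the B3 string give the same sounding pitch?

A2 at fret 22 is A2 + 22 semitones = G4.
The open B3 string is 14 semitones above the open A2, so the same pitch on the B3 string lies at fret 22 − 14 = 8.

8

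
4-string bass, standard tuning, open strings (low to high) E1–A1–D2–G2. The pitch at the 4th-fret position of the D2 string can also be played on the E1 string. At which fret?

14

Fret 4 on D2 is MIDI 38 + 4 = 42 (F#2). On the E1 string (open MIDI 28), that pitch is 42 − 28 = fret 14.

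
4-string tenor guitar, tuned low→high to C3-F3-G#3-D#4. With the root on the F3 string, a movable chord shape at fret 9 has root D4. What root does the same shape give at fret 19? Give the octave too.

Moving from fret 9 to fret 19 shifts the root by 10 semitones.
D4 up 10 semitones is C5.

C5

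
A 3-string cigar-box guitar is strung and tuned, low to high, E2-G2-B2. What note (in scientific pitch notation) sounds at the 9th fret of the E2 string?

The open E2 string plus 9 semitones: E–F–Gb–G–Ab–A–Bb–B–C–Db.
The walk passes from B into C once, so the octave number goes from 2 to 3.
(Equivalently spelled C#3.)

Db3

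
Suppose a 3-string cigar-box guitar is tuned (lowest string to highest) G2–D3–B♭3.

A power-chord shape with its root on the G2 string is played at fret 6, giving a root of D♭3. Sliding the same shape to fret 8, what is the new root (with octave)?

E♭3

Moving from fret 6 to fret 8 shifts the root by 2 semitones.
D♭3 up 2 semitones is E♭3.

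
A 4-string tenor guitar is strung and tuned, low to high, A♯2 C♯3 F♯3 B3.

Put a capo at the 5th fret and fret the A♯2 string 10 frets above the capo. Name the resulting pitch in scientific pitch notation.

The capo raises the open A♯2 by 5 semitones to D♯3; fretting 10 more gives A♯2 + 5 + 10 = A♯2 + 15 semitones = C♯4.
(Also written D♭.)

C♯4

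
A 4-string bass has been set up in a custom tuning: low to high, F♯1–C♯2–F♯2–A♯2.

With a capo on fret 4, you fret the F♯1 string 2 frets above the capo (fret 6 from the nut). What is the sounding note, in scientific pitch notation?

The capo raises the open F♯1 by 4 semitones to A♯1; fretting 2 more gives F♯1 + 4 + 2 = F♯1 + 6 semitones = C2.

C2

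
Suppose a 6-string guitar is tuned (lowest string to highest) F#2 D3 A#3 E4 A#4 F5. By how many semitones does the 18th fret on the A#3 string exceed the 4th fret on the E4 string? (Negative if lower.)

A#3 at fret 18 → E5 (MIDI 76); E4 at fret 4 → G#4 (MIDI 68).
76 − 68 = 8, so the two pitches are 8 semitones apart.

8 semitones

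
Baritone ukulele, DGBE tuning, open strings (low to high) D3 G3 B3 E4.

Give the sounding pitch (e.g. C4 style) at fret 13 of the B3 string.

C5

B3 is MIDI 59. Adding 13 gives 72, which is C5.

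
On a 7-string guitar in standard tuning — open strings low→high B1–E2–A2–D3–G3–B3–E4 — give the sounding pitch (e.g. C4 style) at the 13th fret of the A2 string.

The open A2 string plus 13 semitones: A–A#–B–C–…–G#–A–A#.
The walk passes from B into C once, so the octave number goes from 2 to 3.
(Equivalently spelled Bb3.)

A#3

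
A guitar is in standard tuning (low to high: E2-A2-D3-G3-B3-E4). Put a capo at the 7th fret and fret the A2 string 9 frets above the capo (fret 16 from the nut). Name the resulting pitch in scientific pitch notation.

C#4

The capo raises the open A2 by 7 semitones to E3; fretting 9 more gives A2 + 7 + 9 = A2 + 16 semitones = C#4.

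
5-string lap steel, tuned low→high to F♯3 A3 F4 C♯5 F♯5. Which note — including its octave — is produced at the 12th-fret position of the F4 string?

Each fret is one semitone, so F4 + 12 = F5.

F5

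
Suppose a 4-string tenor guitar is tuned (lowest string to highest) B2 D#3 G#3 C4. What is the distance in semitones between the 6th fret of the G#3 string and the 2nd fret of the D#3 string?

G#3 at fret 6 → D4 (MIDI 62); D#3 at fret 2 → F3 (MIDI 53).
62 − 53 = 9, so the two pitches are 9 semitones apart, with D4 the higher.

9 semitones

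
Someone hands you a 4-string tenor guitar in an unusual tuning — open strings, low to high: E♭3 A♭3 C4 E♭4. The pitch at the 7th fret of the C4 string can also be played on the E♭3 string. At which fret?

16

Fret 7 on C4 is MIDI 60 + 7 = 67 (G4). On the E♭3 string (open MIDI 51), that pitch is 67 − 51 = fret 16.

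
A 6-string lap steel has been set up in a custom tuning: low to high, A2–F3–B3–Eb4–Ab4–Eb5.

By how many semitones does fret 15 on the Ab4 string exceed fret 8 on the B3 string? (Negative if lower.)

Ab4 at fret 15 → B5 (MIDI 83); B3 at fret 8 → G4 (MIDI 67).
83 − 67 = 16, so the two pitches are 16 semitones apart.

16 semitones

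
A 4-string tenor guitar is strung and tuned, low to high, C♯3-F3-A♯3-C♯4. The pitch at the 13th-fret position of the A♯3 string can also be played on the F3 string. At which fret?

18

Fret 13 on A♯3 is MIDI 58 + 13 = 71 (B4). On the F3 string (open MIDI 53), that pitch is 71 − 53 = fret 18.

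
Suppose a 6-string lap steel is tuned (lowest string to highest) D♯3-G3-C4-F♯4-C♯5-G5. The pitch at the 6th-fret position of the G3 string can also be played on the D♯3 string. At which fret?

10

G3 at fret 6 is G3 + 6 semitones = C♯4.
The open D♯3 string is 4 semitones below the open G3, so the same pitch on the D♯3 string lies at fret 6 + 4 = 10.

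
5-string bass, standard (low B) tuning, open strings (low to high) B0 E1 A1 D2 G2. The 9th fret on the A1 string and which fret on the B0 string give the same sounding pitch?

A1 at fret 9 is A1 + 9 semitones = F#2.
The open B0 string is 10 semitones below the open A1, so the same pitch on the B0 string lies at fret 9 + 10 = 19.

19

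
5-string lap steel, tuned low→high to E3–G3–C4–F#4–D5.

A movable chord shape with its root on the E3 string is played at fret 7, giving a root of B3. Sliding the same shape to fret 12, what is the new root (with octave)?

E4

Moving from fret 7 to fret 12 shifts the root by 5 semitones.
B3 up 5 semitones is E4.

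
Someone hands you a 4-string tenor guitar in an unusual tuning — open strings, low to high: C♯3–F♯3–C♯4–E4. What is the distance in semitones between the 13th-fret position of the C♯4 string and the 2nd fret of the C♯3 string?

23 semitones

C♯4 at fret 13 → D5 (MIDI 74); C♯3 at fret 2 → D♯3 (MIDI 51).
74 − 51 = 23, so the two pitches are 23 semitones apart, with D5 the higher.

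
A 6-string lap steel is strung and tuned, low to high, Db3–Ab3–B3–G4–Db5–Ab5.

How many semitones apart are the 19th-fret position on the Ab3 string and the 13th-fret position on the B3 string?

Ab3 at fret 19 → Eb5 (MIDI 75); B3 at fret 13 → C5 (MIDI 72).
75 − 72 = 3, so the two pitches are 3 semitones apart, with Eb5 the higher.

3 semitones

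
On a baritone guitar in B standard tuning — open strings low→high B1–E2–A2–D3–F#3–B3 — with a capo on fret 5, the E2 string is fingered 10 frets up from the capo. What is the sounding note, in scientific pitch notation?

G3

The capo raises the open E2 by 5 semitones to A2; fretting 10 more gives E2 + 5 + 10 = E2 + 15 semitones = G3.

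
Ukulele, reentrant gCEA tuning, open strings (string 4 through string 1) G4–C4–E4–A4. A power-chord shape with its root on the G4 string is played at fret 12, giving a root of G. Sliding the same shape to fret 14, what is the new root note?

Moving from fret 12 to fret 14 shifts the root by 2 semitones.
G up 2 semitones is A.

A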